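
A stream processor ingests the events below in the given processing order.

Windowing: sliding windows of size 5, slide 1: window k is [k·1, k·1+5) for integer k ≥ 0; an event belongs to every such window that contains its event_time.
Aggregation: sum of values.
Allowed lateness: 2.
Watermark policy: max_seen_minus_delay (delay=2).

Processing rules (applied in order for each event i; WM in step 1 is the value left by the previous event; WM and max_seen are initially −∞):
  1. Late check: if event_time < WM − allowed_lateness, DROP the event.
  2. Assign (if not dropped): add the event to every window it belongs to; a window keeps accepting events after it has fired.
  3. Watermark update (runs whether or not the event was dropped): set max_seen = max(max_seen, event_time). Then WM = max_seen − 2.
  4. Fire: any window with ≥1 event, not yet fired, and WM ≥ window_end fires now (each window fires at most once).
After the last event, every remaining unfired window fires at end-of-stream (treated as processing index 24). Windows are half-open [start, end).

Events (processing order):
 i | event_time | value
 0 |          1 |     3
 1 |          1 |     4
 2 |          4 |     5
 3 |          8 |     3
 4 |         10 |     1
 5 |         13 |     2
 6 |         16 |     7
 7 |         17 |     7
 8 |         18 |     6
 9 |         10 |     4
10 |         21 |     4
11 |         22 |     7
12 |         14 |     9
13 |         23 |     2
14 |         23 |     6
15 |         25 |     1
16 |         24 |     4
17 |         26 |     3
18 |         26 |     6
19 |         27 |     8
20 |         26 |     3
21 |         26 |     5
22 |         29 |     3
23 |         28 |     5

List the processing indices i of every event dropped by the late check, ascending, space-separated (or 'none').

i=0 t=1 v=3: → [1,6),[0,5); WM=-1
i=1 t=1 v=4: → [1,6),[0,5); WM=-1
i=2 t=4 v=5: → [4,9),[3,8),[2,7),[1,6),[0,5); WM=2
i=3 t=8 v=3: → [8,13),[7,12),[6,11),[5,10),[4,9); WM=6; [0,5) fires=12 [1,6) fires=12
i=4 t=10 v=1: → [10,15),[9,14),[8,13),[7,12),[6,11); WM=8; [2,7) fires=5 [3,8) fires=5
i=5 t=13 v=2: → [13,18),[12,17),[11,16),[10,15),[9,14); WM=11; [4,9) fires=8 [5,10) fires=3 [6,11) fires=4
i=6 t=16 v=7: → [16,21),[15,20),[14,19),[13,18),[12,17); WM=14; [7,12) fires=4 [8,13) fires=4 [9,14) fires=3
i=7 t=17 v=7: → [17,22),[16,21),[15,20),[14,19),[13,18); WM=15; [10,15) fires=3
i=8 t=18 v=6: → [18,23),[17,22),[16,21),[15,20),[14,19); WM=16; [11,16) fires=2
i=9 t=10 v=4: DROP (t<16-2); WM=16
i=10 t=21 v=4: → [21,26),[20,25),[19,24),[18,23),[17,22); WM=19; [12,17) fires=9 [13,18) fires=16 [14,19) fires=20
i=11 t=22 v=7: → [22,27),[21,26),[20,25),[19,24),[18,23); WM=20; [15,20) fires=20
i=12 t=14 v=9: DROP (t<20-2); WM=20
i=13 t=23 v=2: → [23,28),[22,27),[21,26),[20,25),[19,24); WM=21; [16,21) fires=20
i=14 t=23 v=6: → [23,28),[22,27),[21,26),[20,25),[19,24); WM=21
i=15 t=25 v=1: → [25,30),[24,29),[23,28),[22,27),[21,26); WM=23; [17,22) fires=17 [18,23) fires=17
i=16 t=24 v=4: → [24,29),[23,28),[22,27),[21,26),[20,25); WM=23
i=17 t=26 v=3: → [26,31),[25,30),[24,29),[23,28),[22,27); WM=24; [19,24) fires=19
i=18 t=26 v=6: → [26,31),[25,30),[24,29),[23,28),[22,27); WM=24
i=19 t=27 v=8: → [27,32),[26,31),[25,30),[24,29),[23,28); WM=25; [20,25) fires=23
i=20 t=26 v=3: → [26,31),[25,30),[24,29),[23,28),[22,27); WM=25
i=21 t=26 v=5: → [26,31),[25,30),[24,29),[23,28),[22,27); WM=25
i=22 t=29 v=3: → [29,34),[28,33),[27,32),[26,31),[25,30); WM=27; [21,26) fires=24 [22,27) fires=37
i=23 t=28 v=5: → [28,33),[27,32),[26,31),[25,30),[24,29); WM=27

9 12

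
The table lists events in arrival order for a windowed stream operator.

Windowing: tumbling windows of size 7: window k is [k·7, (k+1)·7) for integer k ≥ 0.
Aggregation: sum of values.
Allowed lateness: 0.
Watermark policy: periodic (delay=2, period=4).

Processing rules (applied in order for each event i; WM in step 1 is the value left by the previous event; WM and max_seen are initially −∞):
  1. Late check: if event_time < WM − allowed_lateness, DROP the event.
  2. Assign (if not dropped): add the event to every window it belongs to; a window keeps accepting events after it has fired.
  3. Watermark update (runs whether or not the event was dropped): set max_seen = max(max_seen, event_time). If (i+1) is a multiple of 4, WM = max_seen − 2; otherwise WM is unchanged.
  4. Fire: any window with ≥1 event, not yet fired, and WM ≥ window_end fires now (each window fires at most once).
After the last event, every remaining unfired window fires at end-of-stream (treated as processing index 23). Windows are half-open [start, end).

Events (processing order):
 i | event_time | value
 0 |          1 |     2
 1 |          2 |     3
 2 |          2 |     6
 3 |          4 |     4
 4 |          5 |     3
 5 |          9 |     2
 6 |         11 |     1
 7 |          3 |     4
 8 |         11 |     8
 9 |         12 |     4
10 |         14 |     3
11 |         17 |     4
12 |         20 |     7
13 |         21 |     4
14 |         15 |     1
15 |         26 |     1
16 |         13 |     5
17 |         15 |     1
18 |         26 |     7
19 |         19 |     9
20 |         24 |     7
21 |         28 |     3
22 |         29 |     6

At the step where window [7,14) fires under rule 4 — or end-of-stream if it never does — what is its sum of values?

i=0 t=1 v=2: → [0,7); WM=−∞
i=1 t=2 v=3: → [0,7); WM=−∞
i=2 t=2 v=6: → [0,7); WM=−∞
i=3 t=4 v=4: → [0,7); WM=2
i=4 t=5 v=3: → [0,7); WM=2
i=5 t=9 v=2: → [7,14); WM=2
i=6 t=11 v=1: → [7,14); WM=2
i=7 t=3 v=4: → [0,7); WM=9; [0,7) fires=22
i=8 t=11 v=8: → [7,14); WM=9
i=9 t=12 v=4: → [7,14); WM=9
i=10 t=14 v=3: → [14,21); WM=9
i=11 t=17 v=4: → [14,21); WM=15; [7,14) fires=15
i=12 t=20 v=7: → [14,21); WM=15
i=13 t=21 v=4: → [21,28); WM=15
i=14 t=15 v=1: → [14,21); WM=15
i=15 t=26 v=1: → [21,28); WM=24; [14,21) fires=15
i=16 t=13 v=5: DROP (t<24-0); WM=24
i=17 t=15 v=1: DROP (t<24-0); WM=24
i=18 t=26 v=7: → [21,28); WM=24
i=19 t=19 v=9: DROP (t<24-0); WM=24
i=20 t=24 v=7: → [21,28); WM=24
i=21 t=28 v=3: → [28,35); WM=24
i=22 t=29 v=6: → [28,35); WM=24

15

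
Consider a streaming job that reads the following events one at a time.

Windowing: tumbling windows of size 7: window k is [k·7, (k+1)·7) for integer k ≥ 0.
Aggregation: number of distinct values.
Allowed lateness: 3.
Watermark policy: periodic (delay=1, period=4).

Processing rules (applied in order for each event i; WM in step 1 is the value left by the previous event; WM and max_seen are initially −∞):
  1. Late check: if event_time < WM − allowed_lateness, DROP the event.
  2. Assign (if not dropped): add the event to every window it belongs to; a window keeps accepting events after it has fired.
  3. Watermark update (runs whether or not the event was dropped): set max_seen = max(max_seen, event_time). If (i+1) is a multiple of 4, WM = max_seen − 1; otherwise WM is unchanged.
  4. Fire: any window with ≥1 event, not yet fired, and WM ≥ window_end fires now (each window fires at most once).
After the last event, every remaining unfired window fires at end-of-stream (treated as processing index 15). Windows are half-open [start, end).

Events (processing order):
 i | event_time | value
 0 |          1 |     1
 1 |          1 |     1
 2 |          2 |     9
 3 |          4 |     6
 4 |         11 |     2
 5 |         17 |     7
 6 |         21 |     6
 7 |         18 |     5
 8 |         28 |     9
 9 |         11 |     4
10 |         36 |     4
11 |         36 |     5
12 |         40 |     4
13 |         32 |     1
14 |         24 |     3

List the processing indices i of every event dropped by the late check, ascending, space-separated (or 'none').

9 14

i=0 t=1 v=1: → [0,7); WM=−∞
i=1 t=1 v=1: → [0,7); WM=−∞
i=2 t=2 v=9: → [0,7); WM=−∞
i=3 t=4 v=6: → [0,7); WM=3
i=4 t=11 v=2: → [7,14); WM=3
i=5 t=17 v=7: → [14,21); WM=3
i=6 t=21 v=6: → [21,28); WM=3
i=7 t=18 v=5: → [14,21); WM=20; [0,7) fires=3 [7,14) fires=1
i=8 t=28 v=9: → [28,35); WM=20
i=9 t=11 v=4: DROP (t<20-3); WM=20
i=10 t=36 v=4: → [35,42); WM=20
i=11 t=36 v=5: → [35,42); WM=35; [14,21) fires=2 [21,28) fires=1 [28,35) fires=1
i=12 t=40 v=4: → [35,42); WM=35
i=13 t=32 v=1: → [28,35); WM=35
i=14 t=24 v=3: DROP (t<35-3); WM=35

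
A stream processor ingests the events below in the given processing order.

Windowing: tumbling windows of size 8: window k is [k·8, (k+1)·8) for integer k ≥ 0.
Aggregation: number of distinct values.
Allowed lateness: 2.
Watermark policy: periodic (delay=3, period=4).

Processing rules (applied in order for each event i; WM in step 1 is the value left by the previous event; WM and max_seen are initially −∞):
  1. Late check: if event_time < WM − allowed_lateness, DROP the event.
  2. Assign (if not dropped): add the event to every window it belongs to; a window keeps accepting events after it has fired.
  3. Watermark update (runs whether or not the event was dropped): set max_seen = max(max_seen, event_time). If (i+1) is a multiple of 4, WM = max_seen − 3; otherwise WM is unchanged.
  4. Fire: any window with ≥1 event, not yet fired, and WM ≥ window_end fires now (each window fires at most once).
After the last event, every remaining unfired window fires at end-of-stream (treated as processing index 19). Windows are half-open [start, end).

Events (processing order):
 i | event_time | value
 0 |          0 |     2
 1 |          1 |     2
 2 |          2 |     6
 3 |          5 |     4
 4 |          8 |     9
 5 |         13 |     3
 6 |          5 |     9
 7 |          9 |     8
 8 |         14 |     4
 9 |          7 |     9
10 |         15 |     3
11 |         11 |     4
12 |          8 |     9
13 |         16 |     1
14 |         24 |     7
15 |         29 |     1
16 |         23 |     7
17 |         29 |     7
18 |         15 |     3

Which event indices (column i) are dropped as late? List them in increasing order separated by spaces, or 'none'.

9 12 16 18

i=0 t=0 v=2: → [0,8); WM=−∞
i=1 t=1 v=2: → [0,8); WM=−∞
i=2 t=2 v=6: → [0,8); WM=−∞
i=3 t=5 v=4: → [0,8); WM=2
i=4 t=8 v=9: → [8,16); WM=2
i=5 t=13 v=3: → [8,16); WM=2
i=6 t=5 v=9: → [0,8); WM=2
i=7 t=9 v=8: → [8,16); WM=10; [0,8) fires=4
i=8 t=14 v=4: → [8,16); WM=10
i=9 t=7 v=9: DROP (t<10-2); WM=10
i=10 t=15 v=3: → [8,16); WM=10
i=11 t=11 v=4: → [8,16); WM=12
i=12 t=8 v=9: DROP (t<12-2); WM=12
i=13 t=16 v=1: → [16,24); WM=12
i=14 t=24 v=7: → [24,32); WM=12
i=15 t=29 v=1: → [24,32); WM=26; [8,16) fires=4 [16,24) fires=1
i=16 t=23 v=7: DROP (t<26-2); WM=26
i=17 t=29 v=7: → [24,32); WM=26
i=18 t=15 v=3: DROP (t<26-2); WM=26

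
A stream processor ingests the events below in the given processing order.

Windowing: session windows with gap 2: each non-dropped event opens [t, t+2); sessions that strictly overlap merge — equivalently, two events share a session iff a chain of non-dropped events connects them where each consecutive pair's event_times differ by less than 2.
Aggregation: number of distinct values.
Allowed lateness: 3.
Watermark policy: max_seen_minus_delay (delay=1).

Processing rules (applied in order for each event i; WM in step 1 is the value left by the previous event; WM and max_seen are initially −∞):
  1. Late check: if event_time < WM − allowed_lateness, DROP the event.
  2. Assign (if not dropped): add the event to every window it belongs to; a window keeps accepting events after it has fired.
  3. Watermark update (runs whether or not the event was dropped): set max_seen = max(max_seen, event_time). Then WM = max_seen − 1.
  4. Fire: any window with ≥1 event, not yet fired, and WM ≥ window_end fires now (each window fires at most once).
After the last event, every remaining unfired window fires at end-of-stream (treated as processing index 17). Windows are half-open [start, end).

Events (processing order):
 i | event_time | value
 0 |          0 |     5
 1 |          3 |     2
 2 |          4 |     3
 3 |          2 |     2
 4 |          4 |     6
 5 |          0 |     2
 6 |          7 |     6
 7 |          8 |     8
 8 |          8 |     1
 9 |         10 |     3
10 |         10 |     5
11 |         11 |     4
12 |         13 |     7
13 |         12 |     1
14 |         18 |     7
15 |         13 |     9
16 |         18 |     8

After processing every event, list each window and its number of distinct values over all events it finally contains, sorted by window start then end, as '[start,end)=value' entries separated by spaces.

i=0 t=0 v=5: → [0,2); WM=-1
i=1 t=3 v=2: → [3,5); WM=2
i=2 t=4 v=3: → [3,6); WM=3
i=3 t=2 v=2: → [2,6); WM=3
i=4 t=4 v=6: → [2,6); WM=3
i=5 t=0 v=2: → [0,2); WM=3
i=6 t=7 v=6: → [7,9); WM=6
i=7 t=8 v=8: → [7,10); WM=7
i=8 t=8 v=1: → [7,10); WM=7
i=9 t=10 v=3: → [10,12); WM=9
i=10 t=10 v=5: → [10,12); WM=9
i=11 t=11 v=4: → [10,13); WM=10
i=12 t=13 v=7: → [13,15); WM=12
i=13 t=12 v=1: → [10,15); WM=12
i=14 t=18 v=7: → [18,20); WM=17
i=15 t=13 v=9: DROP (t<17-3); WM=17
i=16 t=18 v=8: → [18,20); WM=17

[0,2)=2 [2,6)=3 [7,10)=3 [10,15)=5 [18,20)=2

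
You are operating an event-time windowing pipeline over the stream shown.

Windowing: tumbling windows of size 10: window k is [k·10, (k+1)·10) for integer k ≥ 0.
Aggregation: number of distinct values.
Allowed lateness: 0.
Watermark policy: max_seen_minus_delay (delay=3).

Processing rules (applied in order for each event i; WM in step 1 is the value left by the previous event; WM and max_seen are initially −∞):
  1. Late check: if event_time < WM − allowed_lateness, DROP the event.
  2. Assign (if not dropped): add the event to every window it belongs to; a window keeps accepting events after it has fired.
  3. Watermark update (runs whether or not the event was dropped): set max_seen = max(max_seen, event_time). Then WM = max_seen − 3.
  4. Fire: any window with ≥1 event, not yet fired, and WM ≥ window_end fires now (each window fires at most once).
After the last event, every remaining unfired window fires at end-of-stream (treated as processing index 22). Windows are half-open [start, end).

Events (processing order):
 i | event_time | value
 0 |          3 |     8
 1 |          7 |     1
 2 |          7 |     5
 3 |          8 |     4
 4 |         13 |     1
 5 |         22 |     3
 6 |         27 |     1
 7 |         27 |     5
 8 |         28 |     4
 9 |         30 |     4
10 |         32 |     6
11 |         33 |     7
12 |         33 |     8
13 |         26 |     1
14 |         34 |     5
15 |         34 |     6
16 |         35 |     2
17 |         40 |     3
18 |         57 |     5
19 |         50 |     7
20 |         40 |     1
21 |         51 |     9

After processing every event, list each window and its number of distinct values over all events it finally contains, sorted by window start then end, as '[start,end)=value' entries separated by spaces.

[0,10)=4 [10,20)=1 [20,30)=4 [30,40)=6 [40,50)=1 [50,60)=1

i=0 t=3 v=8: → [0,10); WM=0
i=1 t=7 v=1: → [0,10); WM=4
i=2 t=7 v=5: → [0,10); WM=4
i=3 t=8 v=4: → [0,10); WM=5
i=4 t=13 v=1: → [10,20); WM=10; [0,10) fires=4
i=5 t=22 v=3: → [20,30); WM=19
i=6 t=27 v=1: → [20,30); WM=24; [10,20) fires=1
i=7 t=27 v=5: → [20,30); WM=24
i=8 t=28 v=4: → [20,30); WM=25
i=9 t=30 v=4: → [30,40); WM=27
i=10 t=32 v=6: → [30,40); WM=29
i=11 t=33 v=7: → [30,40); WM=30; [20,30) fires=4
i=12 t=33 v=8: → [30,40); WM=30
i=13 t=26 v=1: DROP (t<30-0); WM=30
i=14 t=34 v=5: → [30,40); WM=31
i=15 t=34 v=6: → [30,40); WM=31
i=16 t=35 v=2: → [30,40); WM=32
i=17 t=40 v=3: → [40,50); WM=37
i=18 t=57 v=5: → [50,60); WM=54; [30,40) fires=6 [40,50) fires=1
i=19 t=50 v=7: DROP (t<54-0); WM=54
i=20 t=40 v=1: DROP (t<54-0); WM=54
i=21 t=51 v=9: DROP (t<54-0); WM=54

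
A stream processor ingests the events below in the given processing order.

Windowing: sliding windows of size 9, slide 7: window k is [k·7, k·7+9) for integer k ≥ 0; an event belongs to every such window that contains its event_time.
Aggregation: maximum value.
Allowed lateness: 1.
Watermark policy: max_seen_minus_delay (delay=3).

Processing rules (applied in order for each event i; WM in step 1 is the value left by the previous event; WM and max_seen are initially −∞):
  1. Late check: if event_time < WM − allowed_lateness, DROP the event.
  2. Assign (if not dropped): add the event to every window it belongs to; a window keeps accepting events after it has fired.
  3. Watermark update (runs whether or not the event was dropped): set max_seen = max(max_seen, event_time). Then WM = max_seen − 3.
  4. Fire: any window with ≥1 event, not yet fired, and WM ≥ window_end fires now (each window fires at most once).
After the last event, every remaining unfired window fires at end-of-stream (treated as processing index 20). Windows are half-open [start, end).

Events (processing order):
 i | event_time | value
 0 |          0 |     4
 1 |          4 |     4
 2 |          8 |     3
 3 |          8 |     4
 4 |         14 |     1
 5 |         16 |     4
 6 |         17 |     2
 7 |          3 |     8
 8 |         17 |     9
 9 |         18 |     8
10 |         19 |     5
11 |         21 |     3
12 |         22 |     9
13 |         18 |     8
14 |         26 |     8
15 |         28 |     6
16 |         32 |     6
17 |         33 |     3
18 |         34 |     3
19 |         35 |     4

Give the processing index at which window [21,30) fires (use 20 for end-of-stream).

i=0 t=0 v=4: → [0,9); WM=-3
i=1 t=4 v=4: → [0,9); WM=1
i=2 t=8 v=3: → [7,16),[0,9); WM=5
i=3 t=8 v=4: → [7,16),[0,9); WM=5
i=4 t=14 v=1: → [14,23),[7,16); WM=11; [0,9) fires=4
i=5 t=16 v=4: → [14,23); WM=13
i=6 t=17 v=2: → [14,23); WM=14
i=7 t=3 v=8: DROP (t<14-1); WM=14
i=8 t=17 v=9: → [14,23); WM=14
i=9 t=18 v=8: → [14,23); WM=15
i=10 t=19 v=5: → [14,23); WM=16; [7,16) fires=4
i=11 t=21 v=3: → [21,30),[14,23); WM=18
i=12 t=22 v=9: → [21,30),[14,23); WM=19
i=13 t=18 v=8: → [14,23); WM=19
i=14 t=26 v=8: → [21,30); WM=23; [14,23) fires=9
i=15 t=28 v=6: → [28,37),[21,30); WM=25
i=16 t=32 v=6: → [28,37); WM=29
i=17 t=33 v=3: → [28,37); WM=30; [21,30) fires=9
i=18 t=34 v=3: → [28,37); WM=31
i=19 t=35 v=4: → [35,44),[28,37); WM=32

17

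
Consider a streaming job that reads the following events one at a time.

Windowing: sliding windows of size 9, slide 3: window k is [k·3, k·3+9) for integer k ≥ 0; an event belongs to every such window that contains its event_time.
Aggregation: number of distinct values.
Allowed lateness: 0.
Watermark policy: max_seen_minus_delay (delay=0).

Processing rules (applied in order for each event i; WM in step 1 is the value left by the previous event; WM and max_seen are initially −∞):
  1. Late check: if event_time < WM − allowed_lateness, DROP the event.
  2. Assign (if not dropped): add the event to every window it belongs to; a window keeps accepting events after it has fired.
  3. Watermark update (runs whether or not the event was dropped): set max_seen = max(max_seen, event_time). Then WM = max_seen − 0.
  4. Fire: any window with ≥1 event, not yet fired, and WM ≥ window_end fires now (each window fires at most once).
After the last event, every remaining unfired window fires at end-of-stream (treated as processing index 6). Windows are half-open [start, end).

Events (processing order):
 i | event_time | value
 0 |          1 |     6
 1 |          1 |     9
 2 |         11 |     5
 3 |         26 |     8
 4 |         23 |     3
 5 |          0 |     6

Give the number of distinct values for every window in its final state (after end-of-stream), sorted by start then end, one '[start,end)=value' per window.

[0,9)=2 [3,12)=1 [6,15)=1 [9,18)=1 [18,27)=1 [21,30)=1 [24,33)=1

i=0 t=1 v=6: → [0,9); WM=1
i=1 t=1 v=9: → [0,9); WM=1
i=2 t=11 v=5: → [9,18),[6,15),[3,12); WM=11; [0,9) fires=2
i=3 t=26 v=8: → [24,33),[21,30),[18,27); WM=26; [3,12) fires=1 [6,15) fires=1 [9,18) fires=1
i=4 t=23 v=3: DROP (t<26-0); WM=26
i=5 t=0 v=6: DROP (t<26-0); WM=26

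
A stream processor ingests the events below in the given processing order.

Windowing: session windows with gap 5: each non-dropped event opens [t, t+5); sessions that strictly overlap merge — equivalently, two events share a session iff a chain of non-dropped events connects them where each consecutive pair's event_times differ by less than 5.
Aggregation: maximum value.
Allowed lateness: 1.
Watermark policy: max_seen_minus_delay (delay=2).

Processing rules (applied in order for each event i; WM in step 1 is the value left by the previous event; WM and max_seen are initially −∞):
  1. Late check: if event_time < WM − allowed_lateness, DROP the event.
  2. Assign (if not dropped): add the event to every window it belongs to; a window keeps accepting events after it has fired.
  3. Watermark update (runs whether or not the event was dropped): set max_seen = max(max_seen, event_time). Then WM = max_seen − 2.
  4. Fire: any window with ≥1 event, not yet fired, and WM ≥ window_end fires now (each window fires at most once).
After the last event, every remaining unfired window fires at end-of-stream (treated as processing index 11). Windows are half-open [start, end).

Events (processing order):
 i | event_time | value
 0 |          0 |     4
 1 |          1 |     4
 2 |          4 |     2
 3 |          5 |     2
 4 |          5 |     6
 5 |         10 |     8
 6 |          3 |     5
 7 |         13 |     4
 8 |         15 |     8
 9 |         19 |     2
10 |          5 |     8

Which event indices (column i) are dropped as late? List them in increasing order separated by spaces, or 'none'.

6 10

i=0 t=0 v=4: → [0,5); WM=-2
i=1 t=1 v=4: → [0,6); WM=-1
i=2 t=4 v=2: → [0,9); WM=2
i=3 t=5 v=2: → [0,10); WM=3
i=4 t=5 v=6: → [0,10); WM=3
i=5 t=10 v=8: → [10,15); WM=8
i=6 t=3 v=5: DROP (t<8-1); WM=8
i=7 t=13 v=4: → [10,18); WM=11
i=8 t=15 v=8: → [10,20); WM=13
i=9 t=19 v=2: → [10,24); WM=17
i=10 t=5 v=8: DROP (t<17-1); WM=17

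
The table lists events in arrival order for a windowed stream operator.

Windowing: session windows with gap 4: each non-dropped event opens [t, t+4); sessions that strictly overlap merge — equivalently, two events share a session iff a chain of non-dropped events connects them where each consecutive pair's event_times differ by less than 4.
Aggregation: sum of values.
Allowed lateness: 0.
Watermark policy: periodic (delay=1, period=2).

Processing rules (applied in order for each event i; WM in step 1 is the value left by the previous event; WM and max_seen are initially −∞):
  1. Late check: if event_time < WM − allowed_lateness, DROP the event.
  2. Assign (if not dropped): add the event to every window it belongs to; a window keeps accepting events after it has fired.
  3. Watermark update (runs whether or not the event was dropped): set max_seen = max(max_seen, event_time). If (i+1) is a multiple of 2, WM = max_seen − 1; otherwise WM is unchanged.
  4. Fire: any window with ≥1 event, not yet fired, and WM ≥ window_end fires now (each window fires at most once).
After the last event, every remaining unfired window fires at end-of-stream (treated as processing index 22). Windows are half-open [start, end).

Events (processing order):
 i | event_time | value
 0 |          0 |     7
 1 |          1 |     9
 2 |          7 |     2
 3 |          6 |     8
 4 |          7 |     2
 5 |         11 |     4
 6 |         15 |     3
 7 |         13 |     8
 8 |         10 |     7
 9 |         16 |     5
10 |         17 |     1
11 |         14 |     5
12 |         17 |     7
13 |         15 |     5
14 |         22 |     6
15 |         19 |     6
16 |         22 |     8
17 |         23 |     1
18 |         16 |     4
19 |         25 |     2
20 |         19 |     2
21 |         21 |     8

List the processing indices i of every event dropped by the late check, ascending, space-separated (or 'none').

8 11 13 18 20 21

i=0 t=0 v=7: → [0,4); WM=−∞
i=1 t=1 v=9: → [0,5); WM=0
i=2 t=7 v=2: → [7,11); WM=0
i=3 t=6 v=8: → [6,11); WM=6
i=4 t=7 v=2: → [6,11); WM=6
i=5 t=11 v=4: → [11,15); WM=10
i=6 t=15 v=3: → [15,19); WM=10
i=7 t=13 v=8: → [11,19); WM=14
i=8 t=10 v=7: DROP (t<14-0); WM=14
i=9 t=16 v=5: → [11,20); WM=15
i=10 t=17 v=1: → [11,21); WM=15
i=11 t=14 v=5: DROP (t<15-0); WM=16
i=12 t=17 v=7: → [11,21); WM=16
i=13 t=15 v=5: DROP (t<16-0); WM=16
i=14 t=22 v=6: → [22,26); WM=16
i=15 t=19 v=6: → [11,26); WM=21
i=16 t=22 v=8: → [11,26); WM=21
i=17 t=23 v=1: → [11,27); WM=22
i=18 t=16 v=4: DROP (t<22-0); WM=22
i=19 t=25 v=2: → [11,29); WM=24
i=20 t=19 v=2: DROP (t<24-0); WM=24
i=21 t=21 v=8: DROP (t<24-0); WM=24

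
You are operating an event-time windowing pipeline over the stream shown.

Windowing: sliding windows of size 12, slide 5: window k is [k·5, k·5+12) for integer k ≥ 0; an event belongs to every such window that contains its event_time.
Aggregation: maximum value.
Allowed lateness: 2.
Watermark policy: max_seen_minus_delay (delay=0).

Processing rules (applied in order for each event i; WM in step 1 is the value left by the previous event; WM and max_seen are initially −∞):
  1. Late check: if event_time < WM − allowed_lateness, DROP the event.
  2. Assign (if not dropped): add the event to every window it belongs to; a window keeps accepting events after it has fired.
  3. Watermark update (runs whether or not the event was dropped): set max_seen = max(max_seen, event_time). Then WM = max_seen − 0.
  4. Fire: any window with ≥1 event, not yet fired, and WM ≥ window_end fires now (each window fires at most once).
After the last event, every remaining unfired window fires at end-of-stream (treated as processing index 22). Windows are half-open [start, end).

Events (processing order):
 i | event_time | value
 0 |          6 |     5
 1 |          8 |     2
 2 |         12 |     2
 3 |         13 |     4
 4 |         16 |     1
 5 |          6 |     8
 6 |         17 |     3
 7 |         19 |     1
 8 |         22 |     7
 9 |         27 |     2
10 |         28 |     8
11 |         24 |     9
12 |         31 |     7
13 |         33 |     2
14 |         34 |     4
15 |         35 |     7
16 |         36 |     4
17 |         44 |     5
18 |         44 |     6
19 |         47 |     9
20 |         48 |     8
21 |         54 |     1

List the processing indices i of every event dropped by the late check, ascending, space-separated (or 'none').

i=0 t=6 v=5: → [5,17),[0,12); WM=6
i=1 t=8 v=2: → [5,17),[0,12); WM=8
i=2 t=12 v=2: → [10,22),[5,17); WM=12; [0,12) fires=5
i=3 t=13 v=4: → [10,22),[5,17); WM=13
i=4 t=16 v=1: → [15,27),[10,22),[5,17); WM=16
i=5 t=6 v=8: DROP (t<16-2); WM=16
i=6 t=17 v=3: → [15,27),[10,22); WM=17; [5,17) fires=5
i=7 t=19 v=1: → [15,27),[10,22); WM=19
i=8 t=22 v=7: → [20,32),[15,27); WM=22; [10,22) fires=4
i=9 t=27 v=2: → [25,37),[20,32); WM=27; [15,27) fires=7
i=10 t=28 v=8: → [25,37),[20,32); WM=28
i=11 t=24 v=9: DROP (t<28-2); WM=28
i=12 t=31 v=7: → [30,42),[25,37),[20,32); WM=31
i=13 t=33 v=2: → [30,42),[25,37); WM=33; [20,32) fires=8
i=14 t=34 v=4: → [30,42),[25,37); WM=34
i=15 t=35 v=7: → [35,47),[30,42),[25,37); WM=35
i=16 t=36 v=4: → [35,47),[30,42),[25,37); WM=36
i=17 t=44 v=5: → [40,52),[35,47); WM=44; [25,37) fires=8 [30,42) fires=7
i=18 t=44 v=6: → [40,52),[35,47); WM=44
i=19 t=47 v=9: → [45,57),[40,52); WM=47; [35,47) fires=7
i=20 t=48 v=8: → [45,57),[40,52); WM=48
i=21 t=54 v=1: → [50,62),[45,57); WM=54; [40,52) fires=9

5 11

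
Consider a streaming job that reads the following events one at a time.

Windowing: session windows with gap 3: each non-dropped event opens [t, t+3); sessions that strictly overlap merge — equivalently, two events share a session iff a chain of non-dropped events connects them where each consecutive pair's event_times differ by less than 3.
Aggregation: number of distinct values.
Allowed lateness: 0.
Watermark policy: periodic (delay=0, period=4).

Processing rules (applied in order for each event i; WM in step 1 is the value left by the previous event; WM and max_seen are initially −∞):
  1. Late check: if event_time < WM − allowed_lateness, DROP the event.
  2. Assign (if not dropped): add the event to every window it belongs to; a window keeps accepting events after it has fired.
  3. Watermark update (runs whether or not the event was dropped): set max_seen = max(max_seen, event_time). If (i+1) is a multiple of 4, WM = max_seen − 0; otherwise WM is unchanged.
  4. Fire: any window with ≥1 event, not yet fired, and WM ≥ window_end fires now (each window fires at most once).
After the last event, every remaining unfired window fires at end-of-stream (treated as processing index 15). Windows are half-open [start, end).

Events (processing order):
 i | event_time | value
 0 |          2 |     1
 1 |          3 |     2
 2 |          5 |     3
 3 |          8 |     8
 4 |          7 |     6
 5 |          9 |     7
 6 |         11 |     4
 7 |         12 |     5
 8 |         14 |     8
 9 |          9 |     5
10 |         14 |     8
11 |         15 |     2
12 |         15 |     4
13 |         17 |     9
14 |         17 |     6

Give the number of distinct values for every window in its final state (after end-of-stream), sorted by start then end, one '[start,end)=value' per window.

[2,8)=3 [8,20)=7

i=0 t=2 v=1: → [2,5); WM=−∞
i=1 t=3 v=2: → [2,6); WM=−∞
i=2 t=5 v=3: → [2,8); WM=−∞
i=3 t=8 v=8: → [8,11); WM=8
i=4 t=7 v=6: DROP (t<8-0); WM=8
i=5 t=9 v=7: → [8,12); WM=8
i=6 t=11 v=4: → [8,14); WM=8
i=7 t=12 v=5: → [8,15); WM=12
i=8 t=14 v=8: → [8,17); WM=12
i=9 t=9 v=5: DROP (t<12-0); WM=12
i=10 t=14 v=8: → [8,17); WM=12
i=11 t=15 v=2: → [8,18); WM=15
i=12 t=15 v=4: → [8,18); WM=15
i=13 t=17 v=9: → [8,20); WM=15
i=14 t=17 v=6: → [8,20); WM=15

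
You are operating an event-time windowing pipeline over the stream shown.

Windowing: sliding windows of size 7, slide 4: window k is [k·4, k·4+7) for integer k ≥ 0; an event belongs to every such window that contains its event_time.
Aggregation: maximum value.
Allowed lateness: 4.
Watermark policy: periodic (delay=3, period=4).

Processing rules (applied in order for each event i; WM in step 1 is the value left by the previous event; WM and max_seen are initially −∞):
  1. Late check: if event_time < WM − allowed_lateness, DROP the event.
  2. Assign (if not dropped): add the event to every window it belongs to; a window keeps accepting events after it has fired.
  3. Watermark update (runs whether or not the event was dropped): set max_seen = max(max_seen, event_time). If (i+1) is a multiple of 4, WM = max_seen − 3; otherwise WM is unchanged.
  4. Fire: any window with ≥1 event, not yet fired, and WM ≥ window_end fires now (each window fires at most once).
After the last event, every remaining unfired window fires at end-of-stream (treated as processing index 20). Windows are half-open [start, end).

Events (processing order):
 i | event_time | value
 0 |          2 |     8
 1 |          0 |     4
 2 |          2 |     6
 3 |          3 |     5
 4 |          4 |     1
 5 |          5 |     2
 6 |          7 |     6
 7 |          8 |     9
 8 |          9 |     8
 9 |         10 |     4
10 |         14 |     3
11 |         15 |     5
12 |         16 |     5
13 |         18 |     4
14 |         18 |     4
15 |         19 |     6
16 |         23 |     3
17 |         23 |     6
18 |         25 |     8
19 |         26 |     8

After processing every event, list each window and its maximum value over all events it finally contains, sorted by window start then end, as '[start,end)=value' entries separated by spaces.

[0,7)=8 [4,11)=9 [8,15)=9 [12,19)=5 [16,23)=6 [20,27)=8 [24,31)=8

i=0 t=2 v=8: → [0,7); WM=−∞
i=1 t=0 v=4: → [0,7); WM=−∞
i=2 t=2 v=6: → [0,7); WM=−∞
i=3 t=3 v=5: → [0,7); WM=0
i=4 t=4 v=1: → [4,11),[0,7); WM=0
i=5 t=5 v=2: → [4,11),[0,7); WM=0
i=6 t=7 v=6: → [4,11); WM=0
i=7 t=8 v=9: → [8,15),[4,11); WM=5
i=8 t=9 v=8: → [8,15),[4,11); WM=5
i=9 t=10 v=4: → [8,15),[4,11); WM=5
i=10 t=14 v=3: → [12,19),[8,15); WM=5
i=11 t=15 v=5: → [12,19); WM=12; [0,7) fires=8 [4,11) fires=9
i=12 t=16 v=5: → [16,23),[12,19); WM=12
i=13 t=18 v=4: → [16,23),[12,19); WM=12
i=14 t=18 v=4: → [16,23),[12,19); WM=12
i=15 t=19 v=6: → [16,23); WM=16; [8,15) fires=9
i=16 t=23 v=3: → [20,27); WM=16
i=17 t=23 v=6: → [20,27); WM=16
i=18 t=25 v=8: → [24,31),[20,27); WM=16
i=19 t=26 v=8: → [24,31),[20,27); WM=23; [12,19) fires=5 [16,23) fires=6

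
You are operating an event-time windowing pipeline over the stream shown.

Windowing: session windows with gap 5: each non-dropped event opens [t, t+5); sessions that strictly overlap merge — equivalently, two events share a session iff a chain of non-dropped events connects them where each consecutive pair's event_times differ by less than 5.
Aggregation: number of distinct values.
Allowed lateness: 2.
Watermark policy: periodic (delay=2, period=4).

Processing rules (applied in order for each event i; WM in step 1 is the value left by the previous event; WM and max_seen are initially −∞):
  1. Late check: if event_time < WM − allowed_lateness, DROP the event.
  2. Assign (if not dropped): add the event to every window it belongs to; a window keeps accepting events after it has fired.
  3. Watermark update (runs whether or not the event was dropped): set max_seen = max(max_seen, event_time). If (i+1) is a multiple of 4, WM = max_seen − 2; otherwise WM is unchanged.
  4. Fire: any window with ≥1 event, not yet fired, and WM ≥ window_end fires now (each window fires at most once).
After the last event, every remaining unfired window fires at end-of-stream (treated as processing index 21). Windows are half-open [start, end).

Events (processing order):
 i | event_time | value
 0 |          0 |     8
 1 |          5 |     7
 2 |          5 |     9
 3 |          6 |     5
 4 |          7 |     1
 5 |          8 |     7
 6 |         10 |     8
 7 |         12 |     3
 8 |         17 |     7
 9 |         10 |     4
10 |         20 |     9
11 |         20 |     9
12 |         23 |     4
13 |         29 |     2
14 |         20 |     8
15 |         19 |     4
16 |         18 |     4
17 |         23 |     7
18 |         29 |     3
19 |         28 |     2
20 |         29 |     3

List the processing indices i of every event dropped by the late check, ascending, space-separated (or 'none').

16 17

i=0 t=0 v=8: → [0,5); WM=−∞
i=1 t=5 v=7: → [5,10); WM=−∞
i=2 t=5 v=9: → [5,10); WM=−∞
i=3 t=6 v=5: → [5,11); WM=4
i=4 t=7 v=1: → [5,12); WM=4
i=5 t=8 v=7: → [5,13); WM=4
i=6 t=10 v=8: → [5,15); WM=4
i=7 t=12 v=3: → [5,17); WM=10
i=8 t=17 v=7: → [17,22); WM=10
i=9 t=10 v=4: → [5,17); WM=10
i=10 t=20 v=9: → [17,25); WM=10
i=11 t=20 v=9: → [17,25); WM=18
i=12 t=23 v=4: → [17,28); WM=18
i=13 t=29 v=2: → [29,34); WM=18
i=14 t=20 v=8: → [17,28); WM=18
i=15 t=19 v=4: → [17,28); WM=27
i=16 t=18 v=4: DROP (t<27-2); WM=27
i=17 t=23 v=7: DROP (t<27-2); WM=27
i=18 t=29 v=3: → [29,34); WM=27
i=19 t=28 v=2: → [28,34); WM=27
i=20 t=29 v=3: → [28,34); WM=27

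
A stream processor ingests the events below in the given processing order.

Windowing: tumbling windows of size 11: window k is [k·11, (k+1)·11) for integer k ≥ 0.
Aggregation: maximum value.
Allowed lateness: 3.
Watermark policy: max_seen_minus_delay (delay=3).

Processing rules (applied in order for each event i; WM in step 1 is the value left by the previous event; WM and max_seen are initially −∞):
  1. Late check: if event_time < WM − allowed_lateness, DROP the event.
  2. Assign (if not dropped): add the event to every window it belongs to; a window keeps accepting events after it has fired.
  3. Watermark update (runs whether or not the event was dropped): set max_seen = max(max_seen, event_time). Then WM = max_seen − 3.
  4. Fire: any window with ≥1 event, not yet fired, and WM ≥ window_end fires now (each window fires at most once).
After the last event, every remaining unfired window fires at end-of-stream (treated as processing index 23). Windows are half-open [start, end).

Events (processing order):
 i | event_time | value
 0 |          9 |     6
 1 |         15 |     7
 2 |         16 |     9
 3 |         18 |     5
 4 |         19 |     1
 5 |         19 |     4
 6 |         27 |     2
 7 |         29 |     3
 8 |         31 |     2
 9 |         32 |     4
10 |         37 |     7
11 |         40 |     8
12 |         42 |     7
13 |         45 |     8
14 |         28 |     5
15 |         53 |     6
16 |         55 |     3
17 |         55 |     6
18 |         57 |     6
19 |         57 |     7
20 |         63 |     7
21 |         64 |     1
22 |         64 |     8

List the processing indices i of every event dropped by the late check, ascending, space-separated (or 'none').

14

i=0 t=9 v=6: → [0,11); WM=6
i=1 t=15 v=7: → [11,22); WM=12; [0,11) fires=6
i=2 t=16 v=9: → [11,22); WM=13
i=3 t=18 v=5: → [11,22); WM=15
i=4 t=19 v=1: → [11,22); WM=16
i=5 t=19 v=4: → [11,22); WM=16
i=6 t=27 v=2: → [22,33); WM=24; [11,22) fires=9
i=7 t=29 v=3: → [22,33); WM=26
i=8 t=31 v=2: → [22,33); WM=28
i=9 t=32 v=4: → [22,33); WM=29
i=10 t=37 v=7: → [33,44); WM=34; [22,33) fires=4
i=11 t=40 v=8: → [33,44); WM=37
i=12 t=42 v=7: → [33,44); WM=39
i=13 t=45 v=8: → [44,55); WM=42
i=14 t=28 v=5: DROP (t<42-3); WM=42
i=15 t=53 v=6: → [44,55); WM=50; [33,44) fires=8
i=16 t=55 v=3: → [55,66); WM=52
i=17 t=55 v=6: → [55,66); WM=52
i=18 t=57 v=6: → [55,66); WM=54
i=19 t=57 v=7: → [55,66); WM=54
i=20 t=63 v=7: → [55,66); WM=60; [44,55) fires=8
i=21 t=64 v=1: → [55,66); WM=61
i=22 t=64 v=8: → [55,66); WM=61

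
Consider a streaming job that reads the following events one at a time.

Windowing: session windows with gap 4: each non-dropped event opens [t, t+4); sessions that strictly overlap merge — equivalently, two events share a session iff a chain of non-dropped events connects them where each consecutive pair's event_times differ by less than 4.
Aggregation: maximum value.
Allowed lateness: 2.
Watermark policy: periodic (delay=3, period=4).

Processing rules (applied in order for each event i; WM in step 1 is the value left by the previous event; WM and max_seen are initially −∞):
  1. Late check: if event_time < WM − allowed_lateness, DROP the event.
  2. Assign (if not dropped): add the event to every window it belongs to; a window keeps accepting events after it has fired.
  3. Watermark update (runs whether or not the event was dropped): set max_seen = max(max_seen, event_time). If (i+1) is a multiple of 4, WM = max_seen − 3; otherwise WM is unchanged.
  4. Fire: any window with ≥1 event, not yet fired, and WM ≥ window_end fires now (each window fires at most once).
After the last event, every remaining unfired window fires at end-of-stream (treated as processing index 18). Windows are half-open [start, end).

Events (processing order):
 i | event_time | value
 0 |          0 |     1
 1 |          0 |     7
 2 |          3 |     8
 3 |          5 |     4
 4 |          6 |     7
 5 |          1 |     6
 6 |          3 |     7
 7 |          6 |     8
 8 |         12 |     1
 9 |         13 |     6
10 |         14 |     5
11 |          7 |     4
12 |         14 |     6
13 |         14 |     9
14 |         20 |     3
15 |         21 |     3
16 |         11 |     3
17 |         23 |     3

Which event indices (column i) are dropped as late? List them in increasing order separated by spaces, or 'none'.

16

i=0 t=0 v=1: → [0,4); WM=−∞
i=1 t=0 v=7: → [0,4); WM=−∞
i=2 t=3 v=8: → [0,7); WM=−∞
i=3 t=5 v=4: → [0,9); WM=2
i=4 t=6 v=7: → [0,10); WM=2
i=5 t=1 v=6: → [0,10); WM=2
i=6 t=3 v=7: → [0,10); WM=2
i=7 t=6 v=8: → [0,10); WM=3
i=8 t=12 v=1: → [12,16); WM=3
i=9 t=13 v=6: → [12,17); WM=3
i=10 t=14 v=5: → [12,18); WM=3
i=11 t=7 v=4: → [0,11); WM=11
i=12 t=14 v=6: → [12,18); WM=11
i=13 t=14 v=9: → [12,18); WM=11
i=14 t=20 v=3: → [20,24); WM=11
i=15 t=21 v=3: → [20,25); WM=18
i=16 t=11 v=3: DROP (t<18-2); WM=18
i=17 t=23 v=3: → [20,27); WM=18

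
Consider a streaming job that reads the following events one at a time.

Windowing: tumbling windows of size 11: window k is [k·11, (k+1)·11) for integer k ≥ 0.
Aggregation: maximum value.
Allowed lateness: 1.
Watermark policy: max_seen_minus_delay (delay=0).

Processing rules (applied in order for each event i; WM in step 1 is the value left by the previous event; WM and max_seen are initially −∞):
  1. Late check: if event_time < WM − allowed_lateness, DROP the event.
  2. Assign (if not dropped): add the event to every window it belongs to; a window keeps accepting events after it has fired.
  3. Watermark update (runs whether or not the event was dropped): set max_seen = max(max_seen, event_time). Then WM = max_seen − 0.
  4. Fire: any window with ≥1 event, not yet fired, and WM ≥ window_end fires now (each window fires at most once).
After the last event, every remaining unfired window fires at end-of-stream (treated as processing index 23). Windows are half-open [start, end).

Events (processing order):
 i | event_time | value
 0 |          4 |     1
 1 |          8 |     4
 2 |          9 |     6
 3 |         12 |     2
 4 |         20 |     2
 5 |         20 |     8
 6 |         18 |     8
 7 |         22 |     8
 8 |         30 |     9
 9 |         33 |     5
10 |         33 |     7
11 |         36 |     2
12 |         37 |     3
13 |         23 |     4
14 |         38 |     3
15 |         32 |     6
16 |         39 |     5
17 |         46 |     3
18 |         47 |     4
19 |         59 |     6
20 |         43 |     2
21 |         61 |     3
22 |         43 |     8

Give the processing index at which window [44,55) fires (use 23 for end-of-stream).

i=0 t=4 v=1: → [0,11); WM=4
i=1 t=8 v=4: → [0,11); WM=8
i=2 t=9 v=6: → [0,11); WM=9
i=3 t=12 v=2: → [11,22); WM=12; [0,11) fires=6
i=4 t=20 v=2: → [11,22); WM=20
i=5 t=20 v=8: → [11,22); WM=20
i=6 t=18 v=8: DROP (t<20-1); WM=20
i=7 t=22 v=8: → [22,33); WM=22; [11,22) fires=8
i=8 t=30 v=9: → [22,33); WM=30
i=9 t=33 v=5: → [33,44); WM=33; [22,33) fires=9
i=10 t=33 v=7: → [33,44); WM=33
i=11 t=36 v=2: → [33,44); WM=36
i=12 t=37 v=3: → [33,44); WM=37
i=13 t=23 v=4: DROP (t<37-1); WM=37
i=14 t=38 v=3: → [33,44); WM=38
i=15 t=32 v=6: DROP (t<38-1); WM=38
i=16 t=39 v=5: → [33,44); WM=39
i=17 t=46 v=3: → [44,55); WM=46; [33,44) fires=7
i=18 t=47 v=4: → [44,55); WM=47
i=19 t=59 v=6: → [55,66); WM=59; [44,55) fires=4
i=20 t=43 v=2: DROP (t<59-1); WM=59
i=21 t=61 v=3: → [55,66); WM=61
i=22 t=43 v=8: DROP (t<61-1); WM=61

19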